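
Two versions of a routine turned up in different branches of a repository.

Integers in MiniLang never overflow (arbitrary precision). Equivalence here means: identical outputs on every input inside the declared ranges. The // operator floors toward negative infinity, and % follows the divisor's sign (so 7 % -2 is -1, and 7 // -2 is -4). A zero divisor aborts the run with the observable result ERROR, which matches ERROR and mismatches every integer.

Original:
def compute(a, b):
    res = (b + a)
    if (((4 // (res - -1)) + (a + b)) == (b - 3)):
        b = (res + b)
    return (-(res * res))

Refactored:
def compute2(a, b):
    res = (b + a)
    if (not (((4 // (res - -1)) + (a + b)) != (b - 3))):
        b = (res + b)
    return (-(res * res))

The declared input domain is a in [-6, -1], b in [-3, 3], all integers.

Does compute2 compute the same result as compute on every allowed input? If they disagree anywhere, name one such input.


The two are interchangeable: boolean connective usage differs, comparison usage differs, and every declared input agrees.
Tracing a=-4, b=-1: compute: res = -5; (((4 // (res - -1)) + (a + b)) == (b - 3)) -> false; return -25 | compute2: res = -5; (not (((4 // (res - -1)) + (a + b)) != (b - 3))) -> false; return -25 — matching result -25.
Across all 42 domain points the two functions coincide.
verdict: equivalent


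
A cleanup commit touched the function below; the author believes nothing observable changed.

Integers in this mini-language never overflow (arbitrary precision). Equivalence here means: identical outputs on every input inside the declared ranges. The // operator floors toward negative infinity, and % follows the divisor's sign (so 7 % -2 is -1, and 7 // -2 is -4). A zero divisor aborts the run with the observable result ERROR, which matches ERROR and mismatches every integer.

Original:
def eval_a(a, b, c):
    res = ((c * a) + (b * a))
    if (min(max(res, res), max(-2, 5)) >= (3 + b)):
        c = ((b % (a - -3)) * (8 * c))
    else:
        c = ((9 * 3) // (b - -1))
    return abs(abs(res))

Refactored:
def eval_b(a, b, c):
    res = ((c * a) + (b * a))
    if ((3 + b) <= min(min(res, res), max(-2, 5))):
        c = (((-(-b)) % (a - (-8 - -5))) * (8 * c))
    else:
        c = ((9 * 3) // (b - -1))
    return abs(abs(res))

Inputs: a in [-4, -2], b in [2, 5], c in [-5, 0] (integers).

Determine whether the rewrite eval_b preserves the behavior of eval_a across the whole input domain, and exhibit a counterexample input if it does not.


Equivalent. Although `max(res, res)` became `min(res, res)`, no input in the stated domain can expose it.
Across all 72 domain points the two functions coincide.
As a probe, take a=-3, b=3, c=-2: eval_a runs res becomes -3; next (min(max(res, res), max(-2, 5)) >= (3 + b)) evaluates to false; next c becomes 6; next final value 3; eval_b runs res becomes -3; next ((3 + b) <= min(min(res, res), max(-2, 5))) evaluates to false; next c becomes 6; next final value 3; both end at 3.
verdict: equivalent


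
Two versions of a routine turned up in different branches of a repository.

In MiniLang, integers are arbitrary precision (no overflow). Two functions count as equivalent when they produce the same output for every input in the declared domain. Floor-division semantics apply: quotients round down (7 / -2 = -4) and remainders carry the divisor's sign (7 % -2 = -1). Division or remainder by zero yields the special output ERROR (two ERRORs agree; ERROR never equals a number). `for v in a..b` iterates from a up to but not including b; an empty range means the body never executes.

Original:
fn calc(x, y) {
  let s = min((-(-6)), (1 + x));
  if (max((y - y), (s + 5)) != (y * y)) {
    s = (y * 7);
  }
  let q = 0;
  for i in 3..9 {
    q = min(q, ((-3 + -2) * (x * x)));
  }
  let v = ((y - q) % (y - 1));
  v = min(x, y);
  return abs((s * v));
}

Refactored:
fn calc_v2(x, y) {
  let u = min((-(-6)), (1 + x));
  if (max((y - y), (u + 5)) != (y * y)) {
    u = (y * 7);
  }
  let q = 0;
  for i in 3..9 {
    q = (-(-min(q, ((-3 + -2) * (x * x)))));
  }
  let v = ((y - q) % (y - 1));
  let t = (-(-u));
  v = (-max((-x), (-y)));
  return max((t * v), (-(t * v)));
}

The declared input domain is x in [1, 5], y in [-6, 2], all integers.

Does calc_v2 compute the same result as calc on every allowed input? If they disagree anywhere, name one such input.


Comparing the listings, the differences include: arithmetic usage differs, local variable names differ, min/max/abs usage differs, statement counts differ.
As a probe, take x=3, y=-3: calc runs s := 4 | (max((y - y), (s + 5)) != (y * y)): false | q := 0 | iter i=3: | q := -45 | iter i=4: | q := -45 | iter i=5: | q := -45 | iter i=6: | q := -45 | iter i=7: | q := -45 | iter i=8: | q := -45 | v := -2 | v := -3 | result 12; calc_v2 runs u := 4 | (max((y - y), (u + 5)) != (y * y)): false | q := 0 | iter i=3: | q := -45 | iter i=4: | q := -45 | iter i=5: | q := -45 | iter i=6: | q := -45 | iter i=7: | q := -45 | iter i=8: | q := -45 | v := -2 | t := 4 | v := -3 | result 12; both end at 12.
Sweeping the whole domain (45 inputs) finds no disagreement.
verdict: equivalent


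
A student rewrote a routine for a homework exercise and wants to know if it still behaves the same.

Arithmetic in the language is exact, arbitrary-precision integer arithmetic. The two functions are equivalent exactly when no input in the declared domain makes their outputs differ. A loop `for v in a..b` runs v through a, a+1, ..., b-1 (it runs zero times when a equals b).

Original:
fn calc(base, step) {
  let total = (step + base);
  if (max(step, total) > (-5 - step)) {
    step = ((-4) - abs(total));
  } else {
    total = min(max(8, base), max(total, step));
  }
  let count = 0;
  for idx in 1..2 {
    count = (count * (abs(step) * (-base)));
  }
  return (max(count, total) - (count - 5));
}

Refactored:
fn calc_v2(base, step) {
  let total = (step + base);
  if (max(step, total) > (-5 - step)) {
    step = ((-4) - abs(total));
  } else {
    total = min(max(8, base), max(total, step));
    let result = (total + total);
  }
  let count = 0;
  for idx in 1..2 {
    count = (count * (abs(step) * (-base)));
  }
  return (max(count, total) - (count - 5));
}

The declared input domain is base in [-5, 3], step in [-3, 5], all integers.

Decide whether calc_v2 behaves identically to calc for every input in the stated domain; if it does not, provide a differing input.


The two versions differ — the changes include statement counts differ, plus local variable names differ, plus arithmetic usage differs.
As a probe, take base=-1, step=4: calc runs total=3, then (max(step, total) > (-5 - step)) is true, then step=-7, then count=0, then (idx=1), then count=0, then returns 8; calc_v2 runs total=3, then (max(step, total) > (-5 - step)) is true, then step=-7, then count=0, then (idx=1), then count=0, then returns 8; both end at 8.
An exhaustive pass over the 81 declared inputs shows identical outputs.
verdict: equivalent


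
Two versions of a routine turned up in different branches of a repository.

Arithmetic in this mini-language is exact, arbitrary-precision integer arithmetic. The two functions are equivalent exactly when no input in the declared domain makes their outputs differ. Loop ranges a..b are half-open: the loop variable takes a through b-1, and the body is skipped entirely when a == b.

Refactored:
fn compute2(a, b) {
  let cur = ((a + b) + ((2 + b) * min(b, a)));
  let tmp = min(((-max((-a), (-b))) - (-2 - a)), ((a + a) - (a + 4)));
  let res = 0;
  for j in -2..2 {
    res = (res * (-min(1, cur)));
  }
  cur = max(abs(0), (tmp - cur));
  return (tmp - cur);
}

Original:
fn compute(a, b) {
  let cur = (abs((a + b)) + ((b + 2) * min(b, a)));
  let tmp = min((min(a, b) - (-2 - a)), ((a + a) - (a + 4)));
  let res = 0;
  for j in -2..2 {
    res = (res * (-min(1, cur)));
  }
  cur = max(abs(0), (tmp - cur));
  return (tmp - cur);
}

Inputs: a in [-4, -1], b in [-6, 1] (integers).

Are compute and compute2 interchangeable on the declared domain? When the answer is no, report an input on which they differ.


Consider the input a=-4, b=-1.
compute: cur = 1; tmp = -8; res = 0; [j=-2]; res = 0; [j=-1]; res = 0; [j=0]; res = 0; [j=1]; res = 0; cur = 0; return -8
compute2: cur = -9; tmp = -8; res = 0; [j=-2]; res = 0; [j=-1]; res = 0; [j=0]; res = 0; [j=1]; res = 0; cur = 1; return -9
-8 against -9: the behavior changed.
verdict: not equivalent; witness: a=-4, b=-1


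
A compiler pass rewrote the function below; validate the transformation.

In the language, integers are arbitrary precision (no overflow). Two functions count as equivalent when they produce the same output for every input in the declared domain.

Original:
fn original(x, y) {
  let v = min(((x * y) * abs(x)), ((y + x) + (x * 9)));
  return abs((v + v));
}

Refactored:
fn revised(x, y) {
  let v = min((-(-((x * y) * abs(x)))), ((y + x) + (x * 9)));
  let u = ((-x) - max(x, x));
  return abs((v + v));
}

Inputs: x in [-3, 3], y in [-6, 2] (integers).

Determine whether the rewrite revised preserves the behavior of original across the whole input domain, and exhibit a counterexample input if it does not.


Side by side, the visible changes include: statement counts differ, arithmetic usage differs, min/max/abs usage differs, local variable names differ.
As a probe, take x=2, y=0: original runs v=0, then returns 0; revised runs v=0, then u=-4, then returns 0; both end at 0.
Across all 63 domain points the two functions coincide.
verdict: equivalent


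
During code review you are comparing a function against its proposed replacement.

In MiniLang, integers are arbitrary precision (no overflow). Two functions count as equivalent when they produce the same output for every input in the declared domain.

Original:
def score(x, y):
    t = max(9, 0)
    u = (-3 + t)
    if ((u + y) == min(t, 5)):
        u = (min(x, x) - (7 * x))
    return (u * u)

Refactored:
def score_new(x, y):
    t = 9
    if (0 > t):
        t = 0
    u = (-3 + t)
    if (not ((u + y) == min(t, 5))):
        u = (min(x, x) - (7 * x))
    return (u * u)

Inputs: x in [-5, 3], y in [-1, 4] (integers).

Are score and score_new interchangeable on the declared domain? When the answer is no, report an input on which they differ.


Not equivalent: x=-5, y=-1 separates them (900 vs 36).
score: t becomes 9; next u becomes 6; next ((u + y) == min(t, 5)) evaluates to true; next u becomes 30; next final value 900
score_new: t becomes 9; next (0 > t) evaluates to false; next u becomes 6; next (not ((u + y) == min(t, 5))) evaluates to false; next final value 36
verdict: not equivalent; witness: x=-5, y=-1


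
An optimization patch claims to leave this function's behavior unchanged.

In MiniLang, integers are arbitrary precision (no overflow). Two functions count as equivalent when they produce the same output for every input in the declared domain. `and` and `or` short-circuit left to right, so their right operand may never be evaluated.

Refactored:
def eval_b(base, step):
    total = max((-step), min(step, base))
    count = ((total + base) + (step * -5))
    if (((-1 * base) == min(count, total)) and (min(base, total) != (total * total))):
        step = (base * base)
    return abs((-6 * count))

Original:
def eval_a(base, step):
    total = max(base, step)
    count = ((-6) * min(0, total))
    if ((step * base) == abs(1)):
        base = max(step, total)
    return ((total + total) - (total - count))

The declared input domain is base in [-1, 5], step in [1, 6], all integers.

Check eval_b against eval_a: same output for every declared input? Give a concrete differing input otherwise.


Evaluate both at base=-1, step=1.
eval_a: total becomes 1; next count becomes 0; next ((step * base) == abs(1)) evaluates to false; next final value 1
eval_b: total becomes -1; next count becomes -7; next (((-1 * base) == min(count, total)) and (min(base, total) != (total * total))) evaluates to false; next final value 42
1 != 42, so the rewrite changes behavior.
verdict: not equivalent; witness: base=-1, step=1


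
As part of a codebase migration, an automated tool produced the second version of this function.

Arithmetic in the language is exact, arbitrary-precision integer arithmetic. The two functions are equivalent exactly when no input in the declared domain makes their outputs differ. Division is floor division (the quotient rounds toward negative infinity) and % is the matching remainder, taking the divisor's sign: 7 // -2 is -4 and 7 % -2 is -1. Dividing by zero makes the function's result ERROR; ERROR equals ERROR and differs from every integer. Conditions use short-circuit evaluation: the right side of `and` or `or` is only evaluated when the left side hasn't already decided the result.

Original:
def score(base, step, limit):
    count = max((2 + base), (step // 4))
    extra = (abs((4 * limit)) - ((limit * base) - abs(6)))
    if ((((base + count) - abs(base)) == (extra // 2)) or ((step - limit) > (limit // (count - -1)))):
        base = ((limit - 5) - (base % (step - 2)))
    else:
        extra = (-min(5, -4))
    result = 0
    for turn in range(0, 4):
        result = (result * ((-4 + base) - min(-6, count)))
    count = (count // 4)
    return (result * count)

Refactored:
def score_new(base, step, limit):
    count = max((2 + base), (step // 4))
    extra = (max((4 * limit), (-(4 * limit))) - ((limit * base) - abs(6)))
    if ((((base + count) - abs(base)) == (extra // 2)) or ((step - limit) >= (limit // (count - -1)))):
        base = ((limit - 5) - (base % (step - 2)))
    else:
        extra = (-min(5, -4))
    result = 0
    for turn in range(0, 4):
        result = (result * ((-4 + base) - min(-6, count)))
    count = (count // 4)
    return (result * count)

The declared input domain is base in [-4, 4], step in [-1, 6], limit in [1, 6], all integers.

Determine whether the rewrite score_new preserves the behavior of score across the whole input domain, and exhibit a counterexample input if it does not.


Try base=-4, step=2, limit=1.
score: count = 0; extra = 14; ((((base + count) - abs(base)) == (extra // 2)) or ((step - limit) > (limit // (count - -1)))) -> false; extra = 4; result = 0; [turn=0]; result = 0; [turn=1]; result = 0; [turn=2]; result = 0; [turn=3]; result = 0; count = 0; return 0
score_new: count = 0; extra = 14; ((((base + count) - abs(base)) == (extra // 2)) or ((step - limit) >= (limit // (count - -1)))) -> true; division by zero -> ERROR
0 vs ERROR — the two versions disagree here.
verdict: not equivalent; witness: base=-4, step=2, limit=1


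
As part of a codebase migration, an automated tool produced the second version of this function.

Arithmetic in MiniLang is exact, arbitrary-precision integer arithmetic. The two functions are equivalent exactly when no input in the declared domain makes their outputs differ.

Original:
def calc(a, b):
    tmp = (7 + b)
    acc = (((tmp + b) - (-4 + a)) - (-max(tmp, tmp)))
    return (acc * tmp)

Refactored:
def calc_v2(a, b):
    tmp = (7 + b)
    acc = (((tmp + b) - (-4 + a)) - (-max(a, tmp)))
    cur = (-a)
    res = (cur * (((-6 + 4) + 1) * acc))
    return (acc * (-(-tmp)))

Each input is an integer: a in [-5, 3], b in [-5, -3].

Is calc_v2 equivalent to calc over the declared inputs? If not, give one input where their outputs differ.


These are not equivalent — on a=3, b=-5 the outputs split (0 vs 2).
calc: tmp=2, then acc=0, then returns 0
calc_v2: tmp=2, then acc=1, then cur=-3, then res=3, then returns 2
verdict: not equivalent; witness: a=3, b=-5


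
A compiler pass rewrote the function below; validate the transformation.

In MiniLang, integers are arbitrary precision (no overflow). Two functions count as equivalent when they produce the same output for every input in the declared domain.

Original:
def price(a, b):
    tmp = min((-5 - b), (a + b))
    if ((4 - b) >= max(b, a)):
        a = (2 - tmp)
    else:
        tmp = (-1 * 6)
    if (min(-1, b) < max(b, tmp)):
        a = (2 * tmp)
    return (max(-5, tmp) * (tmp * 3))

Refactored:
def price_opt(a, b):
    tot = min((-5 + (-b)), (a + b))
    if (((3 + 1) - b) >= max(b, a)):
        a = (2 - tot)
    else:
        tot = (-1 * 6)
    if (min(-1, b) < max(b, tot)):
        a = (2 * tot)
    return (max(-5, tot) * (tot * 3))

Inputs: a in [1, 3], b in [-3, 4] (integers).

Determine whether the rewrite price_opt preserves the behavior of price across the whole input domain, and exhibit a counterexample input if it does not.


Although local variable names differ, plus arithmetic usage differs, plus constant usage differs, 24/24 inputs agree.
verdict: equivalent


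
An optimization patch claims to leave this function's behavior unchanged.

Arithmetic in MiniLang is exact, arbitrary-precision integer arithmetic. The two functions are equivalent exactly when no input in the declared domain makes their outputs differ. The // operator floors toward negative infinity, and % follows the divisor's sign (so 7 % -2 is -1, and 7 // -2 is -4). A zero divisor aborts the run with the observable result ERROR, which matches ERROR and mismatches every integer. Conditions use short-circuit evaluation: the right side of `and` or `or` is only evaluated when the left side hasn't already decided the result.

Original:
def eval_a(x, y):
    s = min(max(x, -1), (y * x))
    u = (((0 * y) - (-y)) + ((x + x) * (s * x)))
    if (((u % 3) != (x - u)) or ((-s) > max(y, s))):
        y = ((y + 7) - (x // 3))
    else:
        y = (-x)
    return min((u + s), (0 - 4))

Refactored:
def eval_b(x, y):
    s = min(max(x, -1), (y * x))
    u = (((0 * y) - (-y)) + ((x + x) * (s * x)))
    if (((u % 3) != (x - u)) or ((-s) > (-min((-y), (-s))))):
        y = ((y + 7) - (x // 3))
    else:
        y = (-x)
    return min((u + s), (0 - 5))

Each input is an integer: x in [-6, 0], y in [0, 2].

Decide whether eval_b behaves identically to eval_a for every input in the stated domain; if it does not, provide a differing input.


The rewrite breaks on x=-1, y=0, where the results are -4 and -5.
eval_a: s becomes -1; next u becomes -2; next (((u % 3) != (x - u)) or ((-s) > max(y, s))) evaluates to true; next y becomes 8; next final value -4
eval_b: s becomes -1; next u becomes -2; next (((u % 3) != (x - u)) or ((-s) > (-min((-y), (-s))))) evaluates to true; next y becomes 8; next final value -5
verdict: not equivalent; witness: x=-1, y=0


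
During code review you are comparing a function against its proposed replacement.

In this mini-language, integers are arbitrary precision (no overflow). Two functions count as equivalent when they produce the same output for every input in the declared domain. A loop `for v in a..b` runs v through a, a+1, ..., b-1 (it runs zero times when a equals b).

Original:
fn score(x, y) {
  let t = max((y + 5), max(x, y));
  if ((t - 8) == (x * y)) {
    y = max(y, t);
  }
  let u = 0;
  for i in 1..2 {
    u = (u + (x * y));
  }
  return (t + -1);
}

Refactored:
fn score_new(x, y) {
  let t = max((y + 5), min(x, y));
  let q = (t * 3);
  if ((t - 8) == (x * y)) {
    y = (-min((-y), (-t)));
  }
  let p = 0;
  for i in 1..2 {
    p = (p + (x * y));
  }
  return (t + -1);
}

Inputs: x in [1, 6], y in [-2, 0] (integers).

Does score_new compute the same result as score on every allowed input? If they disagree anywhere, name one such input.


Not equivalent: x=4, y=-2 separates them (3 vs 2).
score: t = 4; ((t - 8) == (x * y)) -> false; u = 0; [i=1]; u = -8; return 3
score_new: t = 3; q = 9; ((t - 8) == (x * y)) -> false; p = 0; [i=1]; p = -8; return 2
verdict: not equivalent; witness: x=4, y=-2


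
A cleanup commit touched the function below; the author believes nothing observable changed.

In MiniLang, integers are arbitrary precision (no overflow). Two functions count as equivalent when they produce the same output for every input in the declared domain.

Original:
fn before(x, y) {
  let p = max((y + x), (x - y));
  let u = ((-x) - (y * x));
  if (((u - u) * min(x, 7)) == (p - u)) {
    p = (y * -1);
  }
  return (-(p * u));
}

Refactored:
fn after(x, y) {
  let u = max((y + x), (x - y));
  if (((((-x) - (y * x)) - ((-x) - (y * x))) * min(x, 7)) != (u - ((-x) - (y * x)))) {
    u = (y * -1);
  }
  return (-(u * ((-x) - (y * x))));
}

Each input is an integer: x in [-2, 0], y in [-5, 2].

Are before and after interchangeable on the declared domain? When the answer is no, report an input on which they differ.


These are not equivalent — on x=-2, y=-5 the outputs split (24 vs 40).
before: p = 3; u = -8; (((u - u) * min(x, 7)) == (p - u)) -> false; return 24
after: u = 3; (((((-x) - (y * x)) - ((-x) - (y * x))) * min(x, 7)) != (u - ((-x) - (y * x)))) -> true; u = 5; return 40
verdict: not equivalent; witness: x=-2, y=-5


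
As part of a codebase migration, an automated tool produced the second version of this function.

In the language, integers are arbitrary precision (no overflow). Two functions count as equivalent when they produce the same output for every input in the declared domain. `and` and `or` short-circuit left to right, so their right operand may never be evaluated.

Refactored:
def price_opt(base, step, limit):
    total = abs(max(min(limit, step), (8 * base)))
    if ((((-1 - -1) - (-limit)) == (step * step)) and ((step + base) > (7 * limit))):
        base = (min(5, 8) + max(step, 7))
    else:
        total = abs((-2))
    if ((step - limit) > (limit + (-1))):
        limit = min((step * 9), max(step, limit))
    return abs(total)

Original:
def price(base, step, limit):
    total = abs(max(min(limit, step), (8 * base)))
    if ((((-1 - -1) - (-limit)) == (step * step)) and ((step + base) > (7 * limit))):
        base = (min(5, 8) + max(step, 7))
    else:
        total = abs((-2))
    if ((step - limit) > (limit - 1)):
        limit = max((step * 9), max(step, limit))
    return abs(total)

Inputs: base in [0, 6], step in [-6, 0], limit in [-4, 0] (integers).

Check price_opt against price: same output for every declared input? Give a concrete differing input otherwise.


Although `max((step * 9), max(step, limit))` became `min((step * 9), max(step, limit))`, no input in the stated domain can expose it; all 245 inputs agree.
verdict: equivalent


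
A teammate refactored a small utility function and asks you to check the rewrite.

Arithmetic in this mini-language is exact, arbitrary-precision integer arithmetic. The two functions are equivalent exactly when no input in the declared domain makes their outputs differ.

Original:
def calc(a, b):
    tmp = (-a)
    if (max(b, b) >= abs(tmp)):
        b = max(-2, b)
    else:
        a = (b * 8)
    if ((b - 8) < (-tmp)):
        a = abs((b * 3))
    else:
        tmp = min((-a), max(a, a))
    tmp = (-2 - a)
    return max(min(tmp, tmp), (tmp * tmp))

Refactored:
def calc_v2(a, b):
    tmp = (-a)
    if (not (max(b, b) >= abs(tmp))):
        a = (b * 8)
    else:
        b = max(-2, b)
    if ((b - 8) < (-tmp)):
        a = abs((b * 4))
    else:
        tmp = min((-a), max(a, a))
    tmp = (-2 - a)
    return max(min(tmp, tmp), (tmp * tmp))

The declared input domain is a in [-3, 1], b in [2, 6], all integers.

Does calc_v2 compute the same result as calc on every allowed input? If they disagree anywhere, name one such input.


Run the pair on a=-3, b=2.
calc: tmp := 3 | (max(b, b) >= abs(tmp)): false | a := 16 | ((b - 8) < (-tmp)): true | a := 6 | tmp := -8 | result 64
calc_v2: tmp := 3 | (not (max(b, b) >= abs(tmp))): true | a := 16 | ((b - 8) < (-tmp)): true | a := 8 | tmp := -10 | result 100
64 against 100: the behavior changed.
verdict: not equivalent; witness: a=-3, b=2


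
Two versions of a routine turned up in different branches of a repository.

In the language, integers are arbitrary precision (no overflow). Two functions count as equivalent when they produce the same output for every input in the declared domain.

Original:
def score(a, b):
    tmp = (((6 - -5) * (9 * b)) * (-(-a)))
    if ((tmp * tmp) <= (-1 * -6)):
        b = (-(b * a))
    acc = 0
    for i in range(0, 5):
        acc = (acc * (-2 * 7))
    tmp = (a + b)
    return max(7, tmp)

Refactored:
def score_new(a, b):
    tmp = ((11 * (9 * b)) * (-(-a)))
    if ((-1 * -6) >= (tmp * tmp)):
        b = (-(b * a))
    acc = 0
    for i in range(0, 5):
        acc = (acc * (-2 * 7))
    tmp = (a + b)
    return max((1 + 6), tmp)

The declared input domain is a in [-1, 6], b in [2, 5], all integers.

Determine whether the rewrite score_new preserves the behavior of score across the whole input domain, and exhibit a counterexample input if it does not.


Reading the diff, among the changes: constant usage differs, comparison usage differs, arithmetic usage differs.
As a probe, take a=3, b=5: score runs tmp becomes 1485; next ((tmp * tmp) <= (-1 * -6)) evaluates to false; next acc becomes 0; next at i=0:; next acc becomes 0; next at i=1:; next acc becomes 0; next at i=2:; next acc becomes 0; next at i=3:; next acc becomes 0; next at i=4:; next acc becomes 0; next tmp becomes 8; next final value 8; score_new runs tmp becomes 1485; next ((-1 * -6) >= (tmp * tmp)) evaluates to false; next acc becomes 0; next at i=0:; next acc becomes 0; next at i=1:; next acc becomes 0; next at i=2:; next acc becomes 0; next at i=3:; next acc becomes 0; next at i=4:; next acc becomes 0; next tmp becomes 8; next final value 8; both end at 8.
Every one of the 32 inputs gives matching results.
verdict: equivalent


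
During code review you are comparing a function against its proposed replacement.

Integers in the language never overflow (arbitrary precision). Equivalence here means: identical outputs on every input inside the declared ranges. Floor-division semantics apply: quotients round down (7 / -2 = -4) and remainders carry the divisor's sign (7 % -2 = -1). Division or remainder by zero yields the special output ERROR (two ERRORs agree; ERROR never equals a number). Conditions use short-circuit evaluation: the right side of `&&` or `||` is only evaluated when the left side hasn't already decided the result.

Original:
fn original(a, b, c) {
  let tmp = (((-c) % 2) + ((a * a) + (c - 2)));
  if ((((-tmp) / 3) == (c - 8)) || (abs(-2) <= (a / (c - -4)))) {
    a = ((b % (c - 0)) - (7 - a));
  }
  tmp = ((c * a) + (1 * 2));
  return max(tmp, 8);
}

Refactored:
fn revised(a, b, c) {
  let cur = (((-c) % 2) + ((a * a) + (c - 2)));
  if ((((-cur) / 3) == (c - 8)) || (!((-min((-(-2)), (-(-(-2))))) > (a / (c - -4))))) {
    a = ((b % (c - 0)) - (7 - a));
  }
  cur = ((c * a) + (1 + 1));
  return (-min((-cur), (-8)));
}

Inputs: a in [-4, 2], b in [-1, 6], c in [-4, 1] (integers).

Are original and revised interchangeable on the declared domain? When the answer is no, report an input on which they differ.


Reading the diff, among the changes: min/max/abs usage differs; constant usage differs; local variable names differ; arithmetic usage differs; comparison usage differs; boolean connective usage differs.
Tracing a=-4, b=0, c=-4: original: tmp becomes 10; next hits division by zero so the output is ERROR | revised: cur becomes 10; next hits division by zero so the output is ERROR — matching result ERROR.
Across all 336 domain points the two functions coincide.
verdict: equivalent


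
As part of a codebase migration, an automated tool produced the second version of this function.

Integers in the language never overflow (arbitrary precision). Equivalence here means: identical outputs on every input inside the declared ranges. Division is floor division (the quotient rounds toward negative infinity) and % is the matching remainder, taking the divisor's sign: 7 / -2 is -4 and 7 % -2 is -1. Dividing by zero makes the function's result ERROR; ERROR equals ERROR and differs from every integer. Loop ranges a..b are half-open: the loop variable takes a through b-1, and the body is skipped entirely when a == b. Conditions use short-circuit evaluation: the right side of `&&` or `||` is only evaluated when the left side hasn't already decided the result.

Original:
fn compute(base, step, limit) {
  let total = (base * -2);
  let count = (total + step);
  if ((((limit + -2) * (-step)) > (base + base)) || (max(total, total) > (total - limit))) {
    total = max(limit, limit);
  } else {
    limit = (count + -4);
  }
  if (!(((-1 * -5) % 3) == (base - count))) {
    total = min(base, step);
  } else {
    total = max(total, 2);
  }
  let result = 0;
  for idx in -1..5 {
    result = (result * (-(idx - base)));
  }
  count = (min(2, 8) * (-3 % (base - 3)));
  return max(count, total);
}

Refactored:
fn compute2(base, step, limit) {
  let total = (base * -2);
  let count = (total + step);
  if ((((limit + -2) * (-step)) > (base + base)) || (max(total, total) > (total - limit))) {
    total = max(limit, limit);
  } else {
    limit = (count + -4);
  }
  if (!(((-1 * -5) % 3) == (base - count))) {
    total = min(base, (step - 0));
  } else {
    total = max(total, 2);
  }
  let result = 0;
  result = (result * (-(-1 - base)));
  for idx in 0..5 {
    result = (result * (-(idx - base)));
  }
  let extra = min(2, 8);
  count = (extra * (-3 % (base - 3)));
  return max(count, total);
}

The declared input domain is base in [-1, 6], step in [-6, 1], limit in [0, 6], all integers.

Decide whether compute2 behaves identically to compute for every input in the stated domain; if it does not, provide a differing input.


The two are interchangeable: constant usage differs; arithmetic usage differs; local variable names differ; loop structure differs; statement counts differ, and every declared input agrees.
As a probe, take base=4, step=-5, limit=5: compute runs total=-8, then count=-13, then ((((limit + -2) * (-step)) > (base + base)) || (max(total, total) > (total - limit))) is true, then total=5, then (!(((-1 * -5) % 3) == (base - count))) is true, then total=-5, then result=0, then (idx=-1), then result=0, then (idx=0), then result=0, then (idx=1), then result=0, then (idx=2), then result=0, then (idx=3), then result=0, then (idx=4), then result=0, then count=0, then returns 0; compute2 runs total=-8, then count=-13, then ((((limit + -2) * (-step)) > (base + base)) || (max(total, total) > (total - limit))) is true, then total=5, then (!(((-1 * -5) % 3) == (base - count))) is true, then total=-5, then result=0, then result=0, then (idx=0), then result=0, then (idx=1), then result=0, then (idx=2), then result=0, then (idx=3), then result=0, then (idx=4), then result=0, then extra=2, then count=0, then returns 0; both end at 0.
Checked all 448 inputs in the declared domain: the outputs agree on every one.
verdict: equivalent


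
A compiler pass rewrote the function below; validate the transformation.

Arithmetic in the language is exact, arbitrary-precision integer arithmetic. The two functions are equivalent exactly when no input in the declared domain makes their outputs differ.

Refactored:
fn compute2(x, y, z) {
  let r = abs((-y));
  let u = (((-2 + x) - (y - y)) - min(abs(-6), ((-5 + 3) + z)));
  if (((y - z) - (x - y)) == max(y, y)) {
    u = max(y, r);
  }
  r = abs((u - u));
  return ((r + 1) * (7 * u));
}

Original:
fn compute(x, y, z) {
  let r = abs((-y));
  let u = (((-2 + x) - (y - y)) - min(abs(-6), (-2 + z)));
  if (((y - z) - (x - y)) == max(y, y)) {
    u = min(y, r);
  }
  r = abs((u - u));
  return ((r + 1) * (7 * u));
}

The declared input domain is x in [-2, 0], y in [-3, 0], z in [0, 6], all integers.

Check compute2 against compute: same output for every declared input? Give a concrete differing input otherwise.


Not equivalent: x=-2, y=-2, z=0 separates them (-14 vs 14).
compute: r := 2 | u := -2 | (((y - z) - (x - y)) == max(y, y)): true | u := -2 | r := 0 | result -14
compute2: r := 2 | u := -2 | (((y - z) - (x - y)) == max(y, y)): true | u := 2 | r := 0 | result 14
verdict: not equivalent; witness: x=-2, y=-2, z=0


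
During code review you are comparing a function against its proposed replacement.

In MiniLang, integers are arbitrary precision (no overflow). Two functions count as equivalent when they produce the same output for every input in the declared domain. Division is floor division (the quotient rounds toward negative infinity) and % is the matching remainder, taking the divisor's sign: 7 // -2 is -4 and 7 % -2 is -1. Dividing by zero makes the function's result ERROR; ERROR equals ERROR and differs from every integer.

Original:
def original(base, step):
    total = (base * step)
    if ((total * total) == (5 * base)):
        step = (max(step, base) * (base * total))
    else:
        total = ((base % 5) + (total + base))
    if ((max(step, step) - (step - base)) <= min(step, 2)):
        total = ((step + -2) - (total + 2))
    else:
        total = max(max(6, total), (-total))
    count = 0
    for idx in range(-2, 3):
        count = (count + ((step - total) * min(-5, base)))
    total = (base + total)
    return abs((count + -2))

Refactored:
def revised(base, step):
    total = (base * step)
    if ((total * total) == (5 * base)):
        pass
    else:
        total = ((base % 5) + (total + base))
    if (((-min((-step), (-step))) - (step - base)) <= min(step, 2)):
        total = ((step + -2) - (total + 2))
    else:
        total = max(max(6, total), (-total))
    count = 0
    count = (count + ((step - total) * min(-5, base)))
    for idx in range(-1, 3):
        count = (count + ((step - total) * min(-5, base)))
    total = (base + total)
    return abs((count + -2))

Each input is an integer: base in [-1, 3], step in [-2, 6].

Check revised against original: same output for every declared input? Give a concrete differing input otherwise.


base=0, step=-2 yields 102 from original but 198 from revised.
verdict: not equivalent; witness: base=0, step=-2


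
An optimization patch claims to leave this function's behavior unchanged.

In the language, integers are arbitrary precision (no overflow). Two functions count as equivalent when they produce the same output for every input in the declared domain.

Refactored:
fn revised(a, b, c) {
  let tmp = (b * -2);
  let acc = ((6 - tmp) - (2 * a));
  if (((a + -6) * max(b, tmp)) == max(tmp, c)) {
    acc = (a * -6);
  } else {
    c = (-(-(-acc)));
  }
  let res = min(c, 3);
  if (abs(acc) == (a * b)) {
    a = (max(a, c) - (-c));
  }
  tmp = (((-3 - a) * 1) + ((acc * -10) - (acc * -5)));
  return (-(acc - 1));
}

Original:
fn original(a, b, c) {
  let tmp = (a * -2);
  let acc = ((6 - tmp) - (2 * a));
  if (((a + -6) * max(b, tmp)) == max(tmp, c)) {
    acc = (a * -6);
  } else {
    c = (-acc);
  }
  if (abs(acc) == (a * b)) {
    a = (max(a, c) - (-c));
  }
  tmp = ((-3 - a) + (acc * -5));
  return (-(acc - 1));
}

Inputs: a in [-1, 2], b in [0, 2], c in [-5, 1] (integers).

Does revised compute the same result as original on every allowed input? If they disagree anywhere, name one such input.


At a=-1, b=0, c=1: original gives -5, revised gives -7.
verdict: not equivalent; witness: a=-1, b=0, c=1


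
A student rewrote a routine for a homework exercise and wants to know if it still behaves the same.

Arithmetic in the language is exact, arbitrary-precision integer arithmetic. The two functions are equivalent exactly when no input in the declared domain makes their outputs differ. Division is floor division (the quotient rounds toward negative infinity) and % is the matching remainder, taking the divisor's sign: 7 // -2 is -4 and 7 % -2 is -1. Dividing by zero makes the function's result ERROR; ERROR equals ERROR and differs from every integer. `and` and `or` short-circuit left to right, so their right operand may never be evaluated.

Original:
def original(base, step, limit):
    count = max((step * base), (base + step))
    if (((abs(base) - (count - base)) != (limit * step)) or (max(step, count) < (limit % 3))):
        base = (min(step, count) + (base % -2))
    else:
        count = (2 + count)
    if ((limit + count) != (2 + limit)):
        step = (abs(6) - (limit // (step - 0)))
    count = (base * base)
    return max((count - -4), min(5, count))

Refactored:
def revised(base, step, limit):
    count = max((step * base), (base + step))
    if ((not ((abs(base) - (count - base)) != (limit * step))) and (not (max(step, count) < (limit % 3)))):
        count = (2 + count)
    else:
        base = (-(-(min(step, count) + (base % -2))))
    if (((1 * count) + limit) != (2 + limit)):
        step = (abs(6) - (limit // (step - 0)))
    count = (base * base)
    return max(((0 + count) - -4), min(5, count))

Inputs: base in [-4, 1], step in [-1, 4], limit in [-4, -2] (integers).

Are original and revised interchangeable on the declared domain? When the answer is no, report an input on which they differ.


Differences: constant usage differs; and boolean connective usage differs; and arithmetic usage differs — yet all 108 inputs agree.
verdict: equivalent


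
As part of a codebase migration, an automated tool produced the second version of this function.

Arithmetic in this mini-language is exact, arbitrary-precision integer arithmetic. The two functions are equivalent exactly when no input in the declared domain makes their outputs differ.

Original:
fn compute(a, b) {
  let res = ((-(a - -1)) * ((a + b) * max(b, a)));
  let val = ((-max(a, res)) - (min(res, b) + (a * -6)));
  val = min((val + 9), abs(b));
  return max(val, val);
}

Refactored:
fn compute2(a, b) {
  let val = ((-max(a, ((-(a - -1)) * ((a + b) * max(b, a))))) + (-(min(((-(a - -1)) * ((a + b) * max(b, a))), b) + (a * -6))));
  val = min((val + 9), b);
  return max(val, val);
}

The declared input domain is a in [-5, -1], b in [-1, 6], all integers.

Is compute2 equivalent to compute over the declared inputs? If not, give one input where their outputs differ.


Run the pair on a=-1, b=-1.
compute: res := 0 | val := -5 | val := 1 | result 1
compute2: val := -5 | val := -1 | result -1
1 != -1, so the rewrite changes behavior.
verdict: not equivalent; witness: a=-1, b=-1


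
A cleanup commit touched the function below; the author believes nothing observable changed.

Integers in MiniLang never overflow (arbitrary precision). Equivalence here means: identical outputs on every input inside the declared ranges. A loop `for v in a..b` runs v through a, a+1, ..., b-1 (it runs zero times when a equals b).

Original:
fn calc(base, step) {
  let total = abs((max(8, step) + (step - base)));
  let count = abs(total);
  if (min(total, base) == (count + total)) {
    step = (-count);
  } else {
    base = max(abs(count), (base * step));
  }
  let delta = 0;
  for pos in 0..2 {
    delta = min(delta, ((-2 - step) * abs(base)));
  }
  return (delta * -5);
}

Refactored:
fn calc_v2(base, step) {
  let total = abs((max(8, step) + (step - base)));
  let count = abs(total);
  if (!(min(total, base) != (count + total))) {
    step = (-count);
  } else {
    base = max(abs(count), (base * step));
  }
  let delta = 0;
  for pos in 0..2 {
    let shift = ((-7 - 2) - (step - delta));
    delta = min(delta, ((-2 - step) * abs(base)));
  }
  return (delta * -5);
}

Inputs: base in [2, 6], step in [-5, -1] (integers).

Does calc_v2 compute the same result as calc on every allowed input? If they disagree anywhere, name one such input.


Beyond behavior-preserving changes, the revision adds an assignment to `shift` whose value nothing reads.
As a probe, take base=5, step=-5: calc runs total := 2 | count := 2 | (min(total, base) == (count + total)): false | base := 2 | delta := 0 | iter pos=0: | delta := 0 | iter pos=1: | delta := 0 | result 0; calc_v2 runs total := 2 | count := 2 | (!(min(total, base) != (count + total))): false | base := 2 | delta := 0 | iter pos=0: | shift := -4 | delta := 0 | iter pos=1: | shift := -4 | delta := 0 | result 0; both end at 0.
An exhaustive pass over the 25 declared inputs shows identical outputs.
verdict: equivalent


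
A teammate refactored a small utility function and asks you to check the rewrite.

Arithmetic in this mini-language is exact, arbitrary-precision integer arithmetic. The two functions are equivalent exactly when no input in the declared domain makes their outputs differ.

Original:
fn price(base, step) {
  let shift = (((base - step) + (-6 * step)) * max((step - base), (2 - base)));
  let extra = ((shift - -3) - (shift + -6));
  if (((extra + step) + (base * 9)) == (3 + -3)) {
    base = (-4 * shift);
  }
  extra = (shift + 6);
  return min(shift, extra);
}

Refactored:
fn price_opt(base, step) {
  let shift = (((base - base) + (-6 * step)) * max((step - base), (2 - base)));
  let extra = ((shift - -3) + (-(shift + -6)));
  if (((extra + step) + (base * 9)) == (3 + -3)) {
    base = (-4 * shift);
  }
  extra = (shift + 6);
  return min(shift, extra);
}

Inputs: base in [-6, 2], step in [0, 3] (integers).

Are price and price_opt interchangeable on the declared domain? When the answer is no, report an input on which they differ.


Evaluate both at base=-6, step=0.
price: shift := -48 | extra := 9 | (((extra + step) + (base * 9)) == (3 + -3)): false | extra := -42 | result -48
price_opt: shift := 0 | extra := 9 | (((extra + step) + (base * 9)) == (3 + -3)): false | extra := 6 | result 0
-48 != 0, so the rewrite changes behavior.
verdict: not equivalent; witness: base=-6, step=0
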